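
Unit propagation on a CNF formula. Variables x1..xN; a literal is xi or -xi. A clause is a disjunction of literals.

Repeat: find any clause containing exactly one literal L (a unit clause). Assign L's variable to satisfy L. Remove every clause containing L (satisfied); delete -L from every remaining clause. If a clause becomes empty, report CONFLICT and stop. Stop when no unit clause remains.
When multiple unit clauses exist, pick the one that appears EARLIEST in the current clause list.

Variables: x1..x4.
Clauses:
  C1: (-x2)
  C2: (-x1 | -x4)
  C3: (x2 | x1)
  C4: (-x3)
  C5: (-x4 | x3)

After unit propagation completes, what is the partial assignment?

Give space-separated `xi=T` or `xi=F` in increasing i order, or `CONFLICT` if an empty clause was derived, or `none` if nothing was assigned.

unit clause [-2] forces x2=F; simplify:
  drop 2 from [2, 1] -> [1]
  satisfied 1 clause(s); 4 remain; assigned so far: [2]
unit clause [1] forces x1=T; simplify:
  drop -1 from [-1, -4] -> [-4]
  satisfied 1 clause(s); 3 remain; assigned so far: [1, 2]
unit clause [-4] forces x4=F; simplify:
  satisfied 2 clause(s); 1 remain; assigned so far: [1, 2, 4]
unit clause [-3] forces x3=F; simplify:
  satisfied 1 clause(s); 0 remain; assigned so far: [1, 2, 3, 4]

Answer: x1=T x2=F x3=F x4=F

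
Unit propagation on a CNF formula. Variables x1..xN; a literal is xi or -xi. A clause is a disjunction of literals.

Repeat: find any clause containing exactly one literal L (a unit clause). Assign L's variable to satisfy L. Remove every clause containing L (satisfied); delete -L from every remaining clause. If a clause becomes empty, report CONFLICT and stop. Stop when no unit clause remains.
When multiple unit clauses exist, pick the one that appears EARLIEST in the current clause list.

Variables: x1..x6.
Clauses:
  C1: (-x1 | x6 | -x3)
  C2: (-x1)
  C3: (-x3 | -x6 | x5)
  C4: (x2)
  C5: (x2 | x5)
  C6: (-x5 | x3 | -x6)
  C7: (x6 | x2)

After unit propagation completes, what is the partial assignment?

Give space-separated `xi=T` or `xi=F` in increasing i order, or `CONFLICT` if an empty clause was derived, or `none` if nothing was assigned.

Answer: x1=F x2=T

Derivation:
unit clause [-1] forces x1=F; simplify:
  satisfied 2 clause(s); 5 remain; assigned so far: [1]
unit clause [2] forces x2=T; simplify:
  satisfied 3 clause(s); 2 remain; assigned so far: [1, 2]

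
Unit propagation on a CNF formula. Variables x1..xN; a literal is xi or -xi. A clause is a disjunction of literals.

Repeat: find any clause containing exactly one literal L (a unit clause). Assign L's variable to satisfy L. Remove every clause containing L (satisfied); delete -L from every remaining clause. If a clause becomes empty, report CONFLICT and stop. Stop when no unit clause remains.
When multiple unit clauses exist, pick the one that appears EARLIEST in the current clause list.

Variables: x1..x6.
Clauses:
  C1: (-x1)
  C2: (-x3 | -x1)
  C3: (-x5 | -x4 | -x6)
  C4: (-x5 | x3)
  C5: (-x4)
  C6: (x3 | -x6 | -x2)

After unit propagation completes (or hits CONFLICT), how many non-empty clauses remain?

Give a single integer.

Answer: 2

Derivation:
unit clause [-1] forces x1=F; simplify:
  satisfied 2 clause(s); 4 remain; assigned so far: [1]
unit clause [-4] forces x4=F; simplify:
  satisfied 2 clause(s); 2 remain; assigned so far: [1, 4]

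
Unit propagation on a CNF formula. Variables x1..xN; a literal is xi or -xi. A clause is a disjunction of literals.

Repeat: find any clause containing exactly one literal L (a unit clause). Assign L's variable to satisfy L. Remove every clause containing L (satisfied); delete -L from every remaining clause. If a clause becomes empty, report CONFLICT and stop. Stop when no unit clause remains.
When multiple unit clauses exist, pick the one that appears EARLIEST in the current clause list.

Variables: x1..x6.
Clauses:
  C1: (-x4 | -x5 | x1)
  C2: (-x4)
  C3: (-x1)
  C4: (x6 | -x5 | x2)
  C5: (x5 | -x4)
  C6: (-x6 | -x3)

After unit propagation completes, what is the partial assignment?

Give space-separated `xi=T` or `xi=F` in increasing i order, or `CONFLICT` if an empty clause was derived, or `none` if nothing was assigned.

unit clause [-4] forces x4=F; simplify:
  satisfied 3 clause(s); 3 remain; assigned so far: [4]
unit clause [-1] forces x1=F; simplify:
  satisfied 1 clause(s); 2 remain; assigned so far: [1, 4]

Answer: x1=F x4=F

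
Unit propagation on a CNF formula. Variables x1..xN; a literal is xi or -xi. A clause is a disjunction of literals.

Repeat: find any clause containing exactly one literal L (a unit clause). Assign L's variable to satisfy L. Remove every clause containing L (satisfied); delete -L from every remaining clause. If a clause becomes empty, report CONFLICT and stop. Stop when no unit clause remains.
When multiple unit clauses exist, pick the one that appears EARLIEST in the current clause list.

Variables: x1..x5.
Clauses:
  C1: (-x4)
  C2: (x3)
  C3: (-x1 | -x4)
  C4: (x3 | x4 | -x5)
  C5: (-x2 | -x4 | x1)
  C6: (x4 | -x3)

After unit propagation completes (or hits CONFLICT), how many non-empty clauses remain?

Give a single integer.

unit clause [-4] forces x4=F; simplify:
  drop 4 from [3, 4, -5] -> [3, -5]
  drop 4 from [4, -3] -> [-3]
  satisfied 3 clause(s); 3 remain; assigned so far: [4]
unit clause [3] forces x3=T; simplify:
  drop -3 from [-3] -> [] (empty!)
  satisfied 2 clause(s); 1 remain; assigned so far: [3, 4]
CONFLICT (empty clause)

Answer: 0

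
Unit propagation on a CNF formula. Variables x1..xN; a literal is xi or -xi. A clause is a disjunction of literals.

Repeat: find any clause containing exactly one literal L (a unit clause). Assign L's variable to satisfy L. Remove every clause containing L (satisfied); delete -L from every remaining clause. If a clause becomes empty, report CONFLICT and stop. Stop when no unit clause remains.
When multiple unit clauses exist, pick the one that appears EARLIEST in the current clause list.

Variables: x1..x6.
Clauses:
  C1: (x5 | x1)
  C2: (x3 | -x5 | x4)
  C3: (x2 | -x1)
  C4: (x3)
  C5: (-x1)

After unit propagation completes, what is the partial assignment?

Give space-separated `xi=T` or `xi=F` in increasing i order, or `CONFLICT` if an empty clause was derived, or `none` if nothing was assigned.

Answer: x1=F x3=T x5=T

Derivation:
unit clause [3] forces x3=T; simplify:
  satisfied 2 clause(s); 3 remain; assigned so far: [3]
unit clause [-1] forces x1=F; simplify:
  drop 1 from [5, 1] -> [5]
  satisfied 2 clause(s); 1 remain; assigned so far: [1, 3]
unit clause [5] forces x5=T; simplify:
  satisfied 1 clause(s); 0 remain; assigned so far: [1, 3, 5]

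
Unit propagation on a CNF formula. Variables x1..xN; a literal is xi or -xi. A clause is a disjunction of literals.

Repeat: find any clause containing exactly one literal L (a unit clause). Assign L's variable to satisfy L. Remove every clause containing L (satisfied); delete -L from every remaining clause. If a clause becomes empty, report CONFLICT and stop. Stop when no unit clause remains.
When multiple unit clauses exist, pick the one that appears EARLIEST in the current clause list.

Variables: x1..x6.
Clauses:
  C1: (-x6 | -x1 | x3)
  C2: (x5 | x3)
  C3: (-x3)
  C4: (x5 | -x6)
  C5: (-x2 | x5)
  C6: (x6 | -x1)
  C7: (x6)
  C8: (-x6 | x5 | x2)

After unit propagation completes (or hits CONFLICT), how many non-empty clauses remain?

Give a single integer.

unit clause [-3] forces x3=F; simplify:
  drop 3 from [-6, -1, 3] -> [-6, -1]
  drop 3 from [5, 3] -> [5]
  satisfied 1 clause(s); 7 remain; assigned so far: [3]
unit clause [5] forces x5=T; simplify:
  satisfied 4 clause(s); 3 remain; assigned so far: [3, 5]
unit clause [6] forces x6=T; simplify:
  drop -6 from [-6, -1] -> [-1]
  satisfied 2 clause(s); 1 remain; assigned so far: [3, 5, 6]
unit clause [-1] forces x1=F; simplify:
  satisfied 1 clause(s); 0 remain; assigned so far: [1, 3, 5, 6]

Answer: 0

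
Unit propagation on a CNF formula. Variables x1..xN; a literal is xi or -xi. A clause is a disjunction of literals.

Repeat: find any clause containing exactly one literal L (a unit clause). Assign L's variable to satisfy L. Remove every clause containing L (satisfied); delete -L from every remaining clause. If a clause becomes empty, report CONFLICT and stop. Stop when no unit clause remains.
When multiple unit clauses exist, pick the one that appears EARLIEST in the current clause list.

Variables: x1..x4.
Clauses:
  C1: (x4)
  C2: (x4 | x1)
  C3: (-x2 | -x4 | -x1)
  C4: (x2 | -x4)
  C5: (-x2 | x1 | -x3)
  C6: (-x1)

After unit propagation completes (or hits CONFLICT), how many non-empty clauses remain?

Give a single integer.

Answer: 0

Derivation:
unit clause [4] forces x4=T; simplify:
  drop -4 from [-2, -4, -1] -> [-2, -1]
  drop -4 from [2, -4] -> [2]
  satisfied 2 clause(s); 4 remain; assigned so far: [4]
unit clause [2] forces x2=T; simplify:
  drop -2 from [-2, -1] -> [-1]
  drop -2 from [-2, 1, -3] -> [1, -3]
  satisfied 1 clause(s); 3 remain; assigned so far: [2, 4]
unit clause [-1] forces x1=F; simplify:
  drop 1 from [1, -3] -> [-3]
  satisfied 2 clause(s); 1 remain; assigned so far: [1, 2, 4]
unit clause [-3] forces x3=F; simplify:
  satisfied 1 clause(s); 0 remain; assigned so far: [1, 2, 3, 4]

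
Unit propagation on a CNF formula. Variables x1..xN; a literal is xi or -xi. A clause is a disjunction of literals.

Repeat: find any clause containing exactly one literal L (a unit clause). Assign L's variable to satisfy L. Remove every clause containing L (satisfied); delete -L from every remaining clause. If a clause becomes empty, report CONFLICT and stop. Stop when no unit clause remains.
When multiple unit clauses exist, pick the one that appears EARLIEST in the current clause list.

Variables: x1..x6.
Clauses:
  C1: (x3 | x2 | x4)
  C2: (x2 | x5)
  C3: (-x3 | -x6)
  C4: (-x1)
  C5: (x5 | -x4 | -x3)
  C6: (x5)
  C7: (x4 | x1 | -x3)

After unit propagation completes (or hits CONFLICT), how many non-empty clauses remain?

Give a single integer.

unit clause [-1] forces x1=F; simplify:
  drop 1 from [4, 1, -3] -> [4, -3]
  satisfied 1 clause(s); 6 remain; assigned so far: [1]
unit clause [5] forces x5=T; simplify:
  satisfied 3 clause(s); 3 remain; assigned so far: [1, 5]

Answer: 3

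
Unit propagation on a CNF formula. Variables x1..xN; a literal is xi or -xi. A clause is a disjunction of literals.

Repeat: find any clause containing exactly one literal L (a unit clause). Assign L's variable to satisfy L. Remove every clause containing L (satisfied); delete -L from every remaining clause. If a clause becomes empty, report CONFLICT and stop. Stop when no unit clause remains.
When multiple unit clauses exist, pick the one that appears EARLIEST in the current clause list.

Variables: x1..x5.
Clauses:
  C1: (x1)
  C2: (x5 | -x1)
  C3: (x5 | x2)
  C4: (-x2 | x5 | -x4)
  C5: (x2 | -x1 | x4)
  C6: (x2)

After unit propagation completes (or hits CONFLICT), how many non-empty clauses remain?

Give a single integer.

unit clause [1] forces x1=T; simplify:
  drop -1 from [5, -1] -> [5]
  drop -1 from [2, -1, 4] -> [2, 4]
  satisfied 1 clause(s); 5 remain; assigned so far: [1]
unit clause [5] forces x5=T; simplify:
  satisfied 3 clause(s); 2 remain; assigned so far: [1, 5]
unit clause [2] forces x2=T; simplify:
  satisfied 2 clause(s); 0 remain; assigned so far: [1, 2, 5]

Answer: 0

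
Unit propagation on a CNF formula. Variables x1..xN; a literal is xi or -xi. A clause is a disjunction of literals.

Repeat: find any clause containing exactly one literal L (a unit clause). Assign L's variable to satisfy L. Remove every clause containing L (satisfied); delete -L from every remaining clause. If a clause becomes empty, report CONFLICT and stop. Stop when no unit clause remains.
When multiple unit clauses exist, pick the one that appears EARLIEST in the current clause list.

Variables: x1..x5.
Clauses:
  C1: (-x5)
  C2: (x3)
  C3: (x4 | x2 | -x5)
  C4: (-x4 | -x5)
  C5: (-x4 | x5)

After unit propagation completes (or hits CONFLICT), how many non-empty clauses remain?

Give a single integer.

Answer: 0

Derivation:
unit clause [-5] forces x5=F; simplify:
  drop 5 from [-4, 5] -> [-4]
  satisfied 3 clause(s); 2 remain; assigned so far: [5]
unit clause [3] forces x3=T; simplify:
  satisfied 1 clause(s); 1 remain; assigned so far: [3, 5]
unit clause [-4] forces x4=F; simplify:
  satisfied 1 clause(s); 0 remain; assigned so far: [3, 4, 5]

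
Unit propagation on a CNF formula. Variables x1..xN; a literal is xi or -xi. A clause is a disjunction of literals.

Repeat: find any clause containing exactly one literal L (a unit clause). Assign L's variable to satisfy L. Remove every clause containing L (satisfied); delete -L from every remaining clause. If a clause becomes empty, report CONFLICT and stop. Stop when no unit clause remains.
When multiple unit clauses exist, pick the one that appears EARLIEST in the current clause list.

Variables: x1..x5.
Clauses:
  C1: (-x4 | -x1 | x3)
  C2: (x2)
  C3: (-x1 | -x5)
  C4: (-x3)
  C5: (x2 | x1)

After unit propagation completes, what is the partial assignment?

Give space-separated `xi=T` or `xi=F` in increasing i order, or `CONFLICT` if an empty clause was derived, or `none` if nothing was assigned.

unit clause [2] forces x2=T; simplify:
  satisfied 2 clause(s); 3 remain; assigned so far: [2]
unit clause [-3] forces x3=F; simplify:
  drop 3 from [-4, -1, 3] -> [-4, -1]
  satisfied 1 clause(s); 2 remain; assigned so far: [2, 3]

Answer: x2=T x3=F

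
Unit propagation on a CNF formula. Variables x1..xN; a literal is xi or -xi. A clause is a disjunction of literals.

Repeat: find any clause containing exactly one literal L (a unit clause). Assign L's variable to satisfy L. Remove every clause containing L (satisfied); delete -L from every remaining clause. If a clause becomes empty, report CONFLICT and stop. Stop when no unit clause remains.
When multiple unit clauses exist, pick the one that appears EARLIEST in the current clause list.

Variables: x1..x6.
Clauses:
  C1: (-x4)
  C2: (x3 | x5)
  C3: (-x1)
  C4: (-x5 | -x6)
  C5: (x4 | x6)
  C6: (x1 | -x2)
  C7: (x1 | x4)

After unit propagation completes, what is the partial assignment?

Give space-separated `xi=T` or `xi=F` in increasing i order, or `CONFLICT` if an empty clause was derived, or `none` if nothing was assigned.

Answer: CONFLICT

Derivation:
unit clause [-4] forces x4=F; simplify:
  drop 4 from [4, 6] -> [6]
  drop 4 from [1, 4] -> [1]
  satisfied 1 clause(s); 6 remain; assigned so far: [4]
unit clause [-1] forces x1=F; simplify:
  drop 1 from [1, -2] -> [-2]
  drop 1 from [1] -> [] (empty!)
  satisfied 1 clause(s); 5 remain; assigned so far: [1, 4]
CONFLICT (empty clause)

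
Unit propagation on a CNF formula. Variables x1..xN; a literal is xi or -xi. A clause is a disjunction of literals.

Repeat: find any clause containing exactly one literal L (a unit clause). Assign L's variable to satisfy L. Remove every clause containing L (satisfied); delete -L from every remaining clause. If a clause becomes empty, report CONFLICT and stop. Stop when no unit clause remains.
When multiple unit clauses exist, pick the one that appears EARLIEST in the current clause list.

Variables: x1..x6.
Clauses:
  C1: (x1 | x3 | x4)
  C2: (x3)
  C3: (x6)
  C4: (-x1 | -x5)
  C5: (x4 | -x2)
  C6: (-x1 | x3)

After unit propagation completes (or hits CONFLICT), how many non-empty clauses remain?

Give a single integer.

Answer: 2

Derivation:
unit clause [3] forces x3=T; simplify:
  satisfied 3 clause(s); 3 remain; assigned so far: [3]
unit clause [6] forces x6=T; simplify:
  satisfied 1 clause(s); 2 remain; assigned so far: [3, 6]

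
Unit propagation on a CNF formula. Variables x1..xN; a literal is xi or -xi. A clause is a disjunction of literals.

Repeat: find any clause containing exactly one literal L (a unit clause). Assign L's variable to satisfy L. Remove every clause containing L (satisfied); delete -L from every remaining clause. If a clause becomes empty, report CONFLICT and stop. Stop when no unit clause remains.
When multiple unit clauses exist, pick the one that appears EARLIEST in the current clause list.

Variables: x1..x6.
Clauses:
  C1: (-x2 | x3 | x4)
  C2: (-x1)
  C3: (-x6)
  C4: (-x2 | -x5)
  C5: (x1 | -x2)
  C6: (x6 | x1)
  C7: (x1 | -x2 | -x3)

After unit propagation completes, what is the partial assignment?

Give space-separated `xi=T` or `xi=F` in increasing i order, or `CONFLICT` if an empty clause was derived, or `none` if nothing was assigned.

unit clause [-1] forces x1=F; simplify:
  drop 1 from [1, -2] -> [-2]
  drop 1 from [6, 1] -> [6]
  drop 1 from [1, -2, -3] -> [-2, -3]
  satisfied 1 clause(s); 6 remain; assigned so far: [1]
unit clause [-6] forces x6=F; simplify:
  drop 6 from [6] -> [] (empty!)
  satisfied 1 clause(s); 5 remain; assigned so far: [1, 6]
CONFLICT (empty clause)

Answer: CONFLICT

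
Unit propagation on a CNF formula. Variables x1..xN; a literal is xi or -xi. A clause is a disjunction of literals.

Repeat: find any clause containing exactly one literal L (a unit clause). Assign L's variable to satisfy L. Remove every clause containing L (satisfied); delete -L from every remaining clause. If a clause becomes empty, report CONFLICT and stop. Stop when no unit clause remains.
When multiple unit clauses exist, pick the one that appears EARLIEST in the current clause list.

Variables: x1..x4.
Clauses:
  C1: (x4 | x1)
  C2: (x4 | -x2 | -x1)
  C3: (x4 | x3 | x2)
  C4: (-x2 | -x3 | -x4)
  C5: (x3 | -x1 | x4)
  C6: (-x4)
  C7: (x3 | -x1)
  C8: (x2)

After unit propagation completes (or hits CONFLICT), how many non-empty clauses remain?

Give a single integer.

Answer: 3

Derivation:
unit clause [-4] forces x4=F; simplify:
  drop 4 from [4, 1] -> [1]
  drop 4 from [4, -2, -1] -> [-2, -1]
  drop 4 from [4, 3, 2] -> [3, 2]
  drop 4 from [3, -1, 4] -> [3, -1]
  satisfied 2 clause(s); 6 remain; assigned so far: [4]
unit clause [1] forces x1=T; simplify:
  drop -1 from [-2, -1] -> [-2]
  drop -1 from [3, -1] -> [3]
  drop -1 from [3, -1] -> [3]
  satisfied 1 clause(s); 5 remain; assigned so far: [1, 4]
unit clause [-2] forces x2=F; simplify:
  drop 2 from [3, 2] -> [3]
  drop 2 from [2] -> [] (empty!)
  satisfied 1 clause(s); 4 remain; assigned so far: [1, 2, 4]
CONFLICT (empty clause)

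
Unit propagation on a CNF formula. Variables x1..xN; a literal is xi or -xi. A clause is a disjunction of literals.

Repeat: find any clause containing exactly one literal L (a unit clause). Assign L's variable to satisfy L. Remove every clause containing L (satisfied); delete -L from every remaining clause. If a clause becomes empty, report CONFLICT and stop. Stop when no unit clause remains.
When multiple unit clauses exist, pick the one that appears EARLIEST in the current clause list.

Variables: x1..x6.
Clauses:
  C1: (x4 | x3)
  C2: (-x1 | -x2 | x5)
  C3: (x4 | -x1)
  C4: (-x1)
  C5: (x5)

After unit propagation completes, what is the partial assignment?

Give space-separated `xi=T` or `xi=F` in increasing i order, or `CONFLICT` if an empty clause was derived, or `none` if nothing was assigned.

Answer: x1=F x5=T

Derivation:
unit clause [-1] forces x1=F; simplify:
  satisfied 3 clause(s); 2 remain; assigned so far: [1]
unit clause [5] forces x5=T; simplify:
  satisfied 1 clause(s); 1 remain; assigned so far: [1, 5]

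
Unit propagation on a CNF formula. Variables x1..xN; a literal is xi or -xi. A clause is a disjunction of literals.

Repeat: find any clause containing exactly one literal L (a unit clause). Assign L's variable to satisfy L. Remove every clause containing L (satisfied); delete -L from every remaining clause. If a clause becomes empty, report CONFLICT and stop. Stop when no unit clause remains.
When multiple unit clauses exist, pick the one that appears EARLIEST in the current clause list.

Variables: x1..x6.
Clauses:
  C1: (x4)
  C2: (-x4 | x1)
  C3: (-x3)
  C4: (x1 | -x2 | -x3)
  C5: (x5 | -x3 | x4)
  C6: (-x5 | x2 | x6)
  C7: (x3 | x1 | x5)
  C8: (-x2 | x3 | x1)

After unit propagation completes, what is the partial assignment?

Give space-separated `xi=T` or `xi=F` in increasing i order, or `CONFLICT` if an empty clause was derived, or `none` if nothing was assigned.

Answer: x1=T x3=F x4=T

Derivation:
unit clause [4] forces x4=T; simplify:
  drop -4 from [-4, 1] -> [1]
  satisfied 2 clause(s); 6 remain; assigned so far: [4]
unit clause [1] forces x1=T; simplify:
  satisfied 4 clause(s); 2 remain; assigned so far: [1, 4]
unit clause [-3] forces x3=F; simplify:
  satisfied 1 clause(s); 1 remain; assigned so far: [1, 3, 4]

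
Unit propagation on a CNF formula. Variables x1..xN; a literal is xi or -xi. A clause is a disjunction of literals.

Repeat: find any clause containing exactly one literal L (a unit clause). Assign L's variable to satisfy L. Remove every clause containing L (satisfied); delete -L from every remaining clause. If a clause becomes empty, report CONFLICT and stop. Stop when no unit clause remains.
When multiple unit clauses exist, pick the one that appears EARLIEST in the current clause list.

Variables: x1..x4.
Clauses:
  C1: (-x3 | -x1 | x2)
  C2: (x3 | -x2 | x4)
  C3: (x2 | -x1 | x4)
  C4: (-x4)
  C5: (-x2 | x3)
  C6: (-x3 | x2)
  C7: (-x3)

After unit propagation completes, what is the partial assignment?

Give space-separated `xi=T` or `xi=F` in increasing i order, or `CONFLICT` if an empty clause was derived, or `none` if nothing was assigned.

Answer: x1=F x2=F x3=F x4=F

Derivation:
unit clause [-4] forces x4=F; simplify:
  drop 4 from [3, -2, 4] -> [3, -2]
  drop 4 from [2, -1, 4] -> [2, -1]
  satisfied 1 clause(s); 6 remain; assigned so far: [4]
unit clause [-3] forces x3=F; simplify:
  drop 3 from [3, -2] -> [-2]
  drop 3 from [-2, 3] -> [-2]
  satisfied 3 clause(s); 3 remain; assigned so far: [3, 4]
unit clause [-2] forces x2=F; simplify:
  drop 2 from [2, -1] -> [-1]
  satisfied 2 clause(s); 1 remain; assigned so far: [2, 3, 4]
unit clause [-1] forces x1=F; simplify:
  satisfied 1 clause(s); 0 remain; assigned so far: [1, 2, 3, 4]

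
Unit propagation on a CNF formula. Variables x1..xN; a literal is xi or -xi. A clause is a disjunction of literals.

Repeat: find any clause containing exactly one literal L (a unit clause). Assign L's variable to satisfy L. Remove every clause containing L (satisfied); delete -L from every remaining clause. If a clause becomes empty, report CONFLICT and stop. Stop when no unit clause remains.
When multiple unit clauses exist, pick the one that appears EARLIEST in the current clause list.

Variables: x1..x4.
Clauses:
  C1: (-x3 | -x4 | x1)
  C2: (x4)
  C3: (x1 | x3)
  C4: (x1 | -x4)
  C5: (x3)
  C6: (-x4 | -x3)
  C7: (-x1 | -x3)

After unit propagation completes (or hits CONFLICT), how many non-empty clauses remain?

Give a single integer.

unit clause [4] forces x4=T; simplify:
  drop -4 from [-3, -4, 1] -> [-3, 1]
  drop -4 from [1, -4] -> [1]
  drop -4 from [-4, -3] -> [-3]
  satisfied 1 clause(s); 6 remain; assigned so far: [4]
unit clause [1] forces x1=T; simplify:
  drop -1 from [-1, -3] -> [-3]
  satisfied 3 clause(s); 3 remain; assigned so far: [1, 4]
unit clause [3] forces x3=T; simplify:
  drop -3 from [-3] -> [] (empty!)
  drop -3 from [-3] -> [] (empty!)
  satisfied 1 clause(s); 2 remain; assigned so far: [1, 3, 4]
CONFLICT (empty clause)

Answer: 0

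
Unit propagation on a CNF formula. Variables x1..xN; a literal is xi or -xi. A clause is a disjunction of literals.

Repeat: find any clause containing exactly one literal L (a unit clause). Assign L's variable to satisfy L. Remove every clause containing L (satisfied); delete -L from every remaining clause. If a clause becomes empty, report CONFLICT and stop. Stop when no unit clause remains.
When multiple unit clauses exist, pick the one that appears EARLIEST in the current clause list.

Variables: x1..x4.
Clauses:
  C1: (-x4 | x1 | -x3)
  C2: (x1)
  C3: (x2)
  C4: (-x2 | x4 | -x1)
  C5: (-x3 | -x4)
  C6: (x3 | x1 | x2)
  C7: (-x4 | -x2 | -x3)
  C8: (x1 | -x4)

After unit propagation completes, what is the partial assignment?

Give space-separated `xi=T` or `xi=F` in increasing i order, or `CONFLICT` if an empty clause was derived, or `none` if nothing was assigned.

Answer: x1=T x2=T x3=F x4=T

Derivation:
unit clause [1] forces x1=T; simplify:
  drop -1 from [-2, 4, -1] -> [-2, 4]
  satisfied 4 clause(s); 4 remain; assigned so far: [1]
unit clause [2] forces x2=T; simplify:
  drop -2 from [-2, 4] -> [4]
  drop -2 from [-4, -2, -3] -> [-4, -3]
  satisfied 1 clause(s); 3 remain; assigned so far: [1, 2]
unit clause [4] forces x4=T; simplify:
  drop -4 from [-3, -4] -> [-3]
  drop -4 from [-4, -3] -> [-3]
  satisfied 1 clause(s); 2 remain; assigned so far: [1, 2, 4]
unit clause [-3] forces x3=F; simplify:
  satisfied 2 clause(s); 0 remain; assigned so far: [1, 2, 3, 4]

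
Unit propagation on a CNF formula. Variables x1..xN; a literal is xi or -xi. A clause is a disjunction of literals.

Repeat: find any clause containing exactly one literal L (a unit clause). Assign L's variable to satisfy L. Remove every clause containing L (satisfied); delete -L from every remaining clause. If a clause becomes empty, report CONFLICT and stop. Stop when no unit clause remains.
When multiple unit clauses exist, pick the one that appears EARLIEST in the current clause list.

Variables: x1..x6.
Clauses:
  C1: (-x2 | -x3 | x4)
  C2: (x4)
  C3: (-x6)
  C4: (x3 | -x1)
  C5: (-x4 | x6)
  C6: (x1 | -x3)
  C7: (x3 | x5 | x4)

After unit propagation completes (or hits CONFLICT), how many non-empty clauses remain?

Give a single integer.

unit clause [4] forces x4=T; simplify:
  drop -4 from [-4, 6] -> [6]
  satisfied 3 clause(s); 4 remain; assigned so far: [4]
unit clause [-6] forces x6=F; simplify:
  drop 6 from [6] -> [] (empty!)
  satisfied 1 clause(s); 3 remain; assigned so far: [4, 6]
CONFLICT (empty clause)

Answer: 2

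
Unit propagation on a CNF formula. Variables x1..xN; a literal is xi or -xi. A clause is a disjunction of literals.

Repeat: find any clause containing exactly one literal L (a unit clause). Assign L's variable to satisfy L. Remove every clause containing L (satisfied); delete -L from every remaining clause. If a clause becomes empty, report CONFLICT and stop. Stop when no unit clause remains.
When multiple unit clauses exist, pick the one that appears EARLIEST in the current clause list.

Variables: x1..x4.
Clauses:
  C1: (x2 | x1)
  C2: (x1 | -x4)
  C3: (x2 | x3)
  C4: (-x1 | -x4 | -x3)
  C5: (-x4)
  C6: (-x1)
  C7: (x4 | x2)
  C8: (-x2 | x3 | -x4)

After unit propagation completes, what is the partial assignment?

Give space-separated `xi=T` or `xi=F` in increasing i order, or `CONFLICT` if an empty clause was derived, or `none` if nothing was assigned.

unit clause [-4] forces x4=F; simplify:
  drop 4 from [4, 2] -> [2]
  satisfied 4 clause(s); 4 remain; assigned so far: [4]
unit clause [-1] forces x1=F; simplify:
  drop 1 from [2, 1] -> [2]
  satisfied 1 clause(s); 3 remain; assigned so far: [1, 4]
unit clause [2] forces x2=T; simplify:
  satisfied 3 clause(s); 0 remain; assigned so far: [1, 2, 4]

Answer: x1=F x2=T x4=F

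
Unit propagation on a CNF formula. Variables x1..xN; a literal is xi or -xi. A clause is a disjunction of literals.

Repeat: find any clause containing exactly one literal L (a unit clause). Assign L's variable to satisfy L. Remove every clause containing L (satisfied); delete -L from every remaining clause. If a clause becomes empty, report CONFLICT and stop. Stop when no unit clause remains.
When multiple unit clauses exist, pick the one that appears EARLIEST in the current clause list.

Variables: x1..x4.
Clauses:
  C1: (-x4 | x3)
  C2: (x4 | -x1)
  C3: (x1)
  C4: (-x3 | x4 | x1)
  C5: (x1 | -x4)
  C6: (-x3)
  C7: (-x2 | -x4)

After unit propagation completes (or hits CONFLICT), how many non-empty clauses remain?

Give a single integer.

unit clause [1] forces x1=T; simplify:
  drop -1 from [4, -1] -> [4]
  satisfied 3 clause(s); 4 remain; assigned so far: [1]
unit clause [4] forces x4=T; simplify:
  drop -4 from [-4, 3] -> [3]
  drop -4 from [-2, -4] -> [-2]
  satisfied 1 clause(s); 3 remain; assigned so far: [1, 4]
unit clause [3] forces x3=T; simplify:
  drop -3 from [-3] -> [] (empty!)
  satisfied 1 clause(s); 2 remain; assigned so far: [1, 3, 4]
CONFLICT (empty clause)

Answer: 1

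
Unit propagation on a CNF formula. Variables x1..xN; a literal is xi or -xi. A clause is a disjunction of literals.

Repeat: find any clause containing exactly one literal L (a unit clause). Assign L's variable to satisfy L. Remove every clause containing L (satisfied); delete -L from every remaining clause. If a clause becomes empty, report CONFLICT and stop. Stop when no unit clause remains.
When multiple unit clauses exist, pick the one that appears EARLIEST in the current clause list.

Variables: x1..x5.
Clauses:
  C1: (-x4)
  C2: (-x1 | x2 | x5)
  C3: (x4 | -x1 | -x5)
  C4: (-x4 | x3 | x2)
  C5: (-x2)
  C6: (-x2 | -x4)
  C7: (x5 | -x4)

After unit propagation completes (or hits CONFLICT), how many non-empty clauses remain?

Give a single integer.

unit clause [-4] forces x4=F; simplify:
  drop 4 from [4, -1, -5] -> [-1, -5]
  satisfied 4 clause(s); 3 remain; assigned so far: [4]
unit clause [-2] forces x2=F; simplify:
  drop 2 from [-1, 2, 5] -> [-1, 5]
  satisfied 1 clause(s); 2 remain; assigned so far: [2, 4]

Answer: 2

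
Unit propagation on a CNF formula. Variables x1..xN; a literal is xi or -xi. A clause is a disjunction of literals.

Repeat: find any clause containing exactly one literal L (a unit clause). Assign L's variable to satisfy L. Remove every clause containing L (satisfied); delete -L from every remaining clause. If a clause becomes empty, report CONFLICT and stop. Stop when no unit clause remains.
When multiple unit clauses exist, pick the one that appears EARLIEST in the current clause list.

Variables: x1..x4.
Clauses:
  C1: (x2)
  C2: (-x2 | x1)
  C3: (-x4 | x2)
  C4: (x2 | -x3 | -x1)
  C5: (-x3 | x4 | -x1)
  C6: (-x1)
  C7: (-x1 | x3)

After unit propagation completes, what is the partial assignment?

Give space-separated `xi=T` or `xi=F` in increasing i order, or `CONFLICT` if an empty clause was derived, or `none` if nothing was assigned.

Answer: CONFLICT

Derivation:
unit clause [2] forces x2=T; simplify:
  drop -2 from [-2, 1] -> [1]
  satisfied 3 clause(s); 4 remain; assigned so far: [2]
unit clause [1] forces x1=T; simplify:
  drop -1 from [-3, 4, -1] -> [-3, 4]
  drop -1 from [-1] -> [] (empty!)
  drop -1 from [-1, 3] -> [3]
  satisfied 1 clause(s); 3 remain; assigned so far: [1, 2]
CONFLICT (empty clause)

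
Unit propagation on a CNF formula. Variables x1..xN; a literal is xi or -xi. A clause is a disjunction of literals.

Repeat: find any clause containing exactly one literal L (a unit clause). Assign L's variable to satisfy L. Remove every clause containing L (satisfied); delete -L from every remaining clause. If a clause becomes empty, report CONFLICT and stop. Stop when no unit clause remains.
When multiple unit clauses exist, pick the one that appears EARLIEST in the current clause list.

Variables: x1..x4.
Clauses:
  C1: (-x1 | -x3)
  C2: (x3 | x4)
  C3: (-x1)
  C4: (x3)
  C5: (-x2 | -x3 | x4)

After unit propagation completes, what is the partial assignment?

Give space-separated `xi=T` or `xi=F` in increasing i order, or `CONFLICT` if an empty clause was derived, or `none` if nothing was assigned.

Answer: x1=F x3=T

Derivation:
unit clause [-1] forces x1=F; simplify:
  satisfied 2 clause(s); 3 remain; assigned so far: [1]
unit clause [3] forces x3=T; simplify:
  drop -3 from [-2, -3, 4] -> [-2, 4]
  satisfied 2 clause(s); 1 remain; assigned so far: [1, 3]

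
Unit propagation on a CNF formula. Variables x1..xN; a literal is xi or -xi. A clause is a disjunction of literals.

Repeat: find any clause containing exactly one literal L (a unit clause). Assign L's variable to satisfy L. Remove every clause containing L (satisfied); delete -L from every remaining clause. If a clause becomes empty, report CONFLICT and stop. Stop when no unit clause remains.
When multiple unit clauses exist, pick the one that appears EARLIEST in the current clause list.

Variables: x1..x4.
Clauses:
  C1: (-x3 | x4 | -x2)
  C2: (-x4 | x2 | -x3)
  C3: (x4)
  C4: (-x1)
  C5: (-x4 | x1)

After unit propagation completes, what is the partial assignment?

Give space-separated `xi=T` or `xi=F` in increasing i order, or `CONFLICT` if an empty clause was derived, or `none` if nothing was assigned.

unit clause [4] forces x4=T; simplify:
  drop -4 from [-4, 2, -3] -> [2, -3]
  drop -4 from [-4, 1] -> [1]
  satisfied 2 clause(s); 3 remain; assigned so far: [4]
unit clause [-1] forces x1=F; simplify:
  drop 1 from [1] -> [] (empty!)
  satisfied 1 clause(s); 2 remain; assigned so far: [1, 4]
CONFLICT (empty clause)

Answer: CONFLICT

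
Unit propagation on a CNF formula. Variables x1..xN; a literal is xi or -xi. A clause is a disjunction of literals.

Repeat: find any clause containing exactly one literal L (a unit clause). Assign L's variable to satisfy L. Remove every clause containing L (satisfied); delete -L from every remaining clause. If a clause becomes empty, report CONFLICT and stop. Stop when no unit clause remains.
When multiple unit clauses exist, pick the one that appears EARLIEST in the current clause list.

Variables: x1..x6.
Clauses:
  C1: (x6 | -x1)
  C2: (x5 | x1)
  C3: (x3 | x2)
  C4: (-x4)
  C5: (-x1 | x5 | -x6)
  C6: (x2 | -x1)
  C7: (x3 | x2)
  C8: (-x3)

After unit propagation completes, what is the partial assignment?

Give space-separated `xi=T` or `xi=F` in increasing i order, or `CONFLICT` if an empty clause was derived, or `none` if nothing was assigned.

unit clause [-4] forces x4=F; simplify:
  satisfied 1 clause(s); 7 remain; assigned so far: [4]
unit clause [-3] forces x3=F; simplify:
  drop 3 from [3, 2] -> [2]
  drop 3 from [3, 2] -> [2]
  satisfied 1 clause(s); 6 remain; assigned so far: [3, 4]
unit clause [2] forces x2=T; simplify:
  satisfied 3 clause(s); 3 remain; assigned so far: [2, 3, 4]

Answer: x2=T x3=F x4=F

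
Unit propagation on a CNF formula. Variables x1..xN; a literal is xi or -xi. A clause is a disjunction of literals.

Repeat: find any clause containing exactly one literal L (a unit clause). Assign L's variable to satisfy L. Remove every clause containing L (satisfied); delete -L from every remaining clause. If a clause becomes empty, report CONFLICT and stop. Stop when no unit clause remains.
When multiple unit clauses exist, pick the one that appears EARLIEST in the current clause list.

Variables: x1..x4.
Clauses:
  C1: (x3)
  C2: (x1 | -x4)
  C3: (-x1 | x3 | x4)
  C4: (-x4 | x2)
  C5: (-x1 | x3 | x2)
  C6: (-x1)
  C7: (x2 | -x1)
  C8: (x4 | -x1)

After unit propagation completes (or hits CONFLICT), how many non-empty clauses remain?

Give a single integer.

unit clause [3] forces x3=T; simplify:
  satisfied 3 clause(s); 5 remain; assigned so far: [3]
unit clause [-1] forces x1=F; simplify:
  drop 1 from [1, -4] -> [-4]
  satisfied 3 clause(s); 2 remain; assigned so far: [1, 3]
unit clause [-4] forces x4=F; simplify:
  satisfied 2 clause(s); 0 remain; assigned so far: [1, 3, 4]

Answer: 0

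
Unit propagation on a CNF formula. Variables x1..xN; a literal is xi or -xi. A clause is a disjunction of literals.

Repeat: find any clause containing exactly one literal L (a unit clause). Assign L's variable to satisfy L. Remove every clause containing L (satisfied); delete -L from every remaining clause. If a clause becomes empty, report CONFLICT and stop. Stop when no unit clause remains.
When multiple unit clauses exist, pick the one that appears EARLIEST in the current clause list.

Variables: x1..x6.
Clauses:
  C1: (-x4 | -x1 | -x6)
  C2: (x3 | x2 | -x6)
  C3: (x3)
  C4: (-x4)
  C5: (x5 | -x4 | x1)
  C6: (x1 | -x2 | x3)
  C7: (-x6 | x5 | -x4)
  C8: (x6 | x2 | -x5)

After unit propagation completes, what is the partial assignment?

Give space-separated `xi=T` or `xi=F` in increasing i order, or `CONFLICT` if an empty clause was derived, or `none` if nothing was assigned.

Answer: x3=T x4=F

Derivation:
unit clause [3] forces x3=T; simplify:
  satisfied 3 clause(s); 5 remain; assigned so far: [3]
unit clause [-4] forces x4=F; simplify:
  satisfied 4 clause(s); 1 remain; assigned so far: [3, 4]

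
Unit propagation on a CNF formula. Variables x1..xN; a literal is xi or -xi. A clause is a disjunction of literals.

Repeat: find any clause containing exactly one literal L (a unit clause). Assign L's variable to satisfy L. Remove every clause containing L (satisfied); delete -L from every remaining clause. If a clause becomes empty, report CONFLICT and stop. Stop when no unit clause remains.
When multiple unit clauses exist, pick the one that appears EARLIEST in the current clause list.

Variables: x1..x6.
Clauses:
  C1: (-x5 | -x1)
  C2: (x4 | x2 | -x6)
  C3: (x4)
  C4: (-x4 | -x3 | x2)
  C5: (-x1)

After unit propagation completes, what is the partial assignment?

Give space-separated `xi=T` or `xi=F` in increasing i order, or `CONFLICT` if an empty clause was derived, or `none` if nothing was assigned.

Answer: x1=F x4=T

Derivation:
unit clause [4] forces x4=T; simplify:
  drop -4 from [-4, -3, 2] -> [-3, 2]
  satisfied 2 clause(s); 3 remain; assigned so far: [4]
unit clause [-1] forces x1=F; simplify:
  satisfied 2 clause(s); 1 remain; assigned so far: [1, 4]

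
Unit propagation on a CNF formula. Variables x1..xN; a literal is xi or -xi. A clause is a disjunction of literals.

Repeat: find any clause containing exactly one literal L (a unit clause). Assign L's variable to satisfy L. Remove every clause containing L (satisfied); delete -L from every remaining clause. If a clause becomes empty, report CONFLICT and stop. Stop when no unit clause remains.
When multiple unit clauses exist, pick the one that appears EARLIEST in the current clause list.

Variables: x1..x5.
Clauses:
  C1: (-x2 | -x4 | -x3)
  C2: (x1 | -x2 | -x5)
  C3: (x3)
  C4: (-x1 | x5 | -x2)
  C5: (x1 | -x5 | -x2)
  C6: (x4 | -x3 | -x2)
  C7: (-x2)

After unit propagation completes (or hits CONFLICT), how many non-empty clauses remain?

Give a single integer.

Answer: 0

Derivation:
unit clause [3] forces x3=T; simplify:
  drop -3 from [-2, -4, -3] -> [-2, -4]
  drop -3 from [4, -3, -2] -> [4, -2]
  satisfied 1 clause(s); 6 remain; assigned so far: [3]
unit clause [-2] forces x2=F; simplify:
  satisfied 6 clause(s); 0 remain; assigned so far: [2, 3]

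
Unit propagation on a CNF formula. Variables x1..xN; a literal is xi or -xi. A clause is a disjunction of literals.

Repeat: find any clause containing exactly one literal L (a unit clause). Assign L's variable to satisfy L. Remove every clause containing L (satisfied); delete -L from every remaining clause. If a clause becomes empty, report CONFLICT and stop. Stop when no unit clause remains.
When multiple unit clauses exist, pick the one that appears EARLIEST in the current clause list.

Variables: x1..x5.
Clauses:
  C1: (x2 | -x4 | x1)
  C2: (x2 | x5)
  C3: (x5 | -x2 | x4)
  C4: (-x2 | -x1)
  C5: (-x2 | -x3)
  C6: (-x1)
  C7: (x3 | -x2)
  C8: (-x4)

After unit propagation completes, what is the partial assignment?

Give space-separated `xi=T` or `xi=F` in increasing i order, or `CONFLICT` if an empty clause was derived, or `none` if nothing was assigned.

Answer: x1=F x4=F

Derivation:
unit clause [-1] forces x1=F; simplify:
  drop 1 from [2, -4, 1] -> [2, -4]
  satisfied 2 clause(s); 6 remain; assigned so far: [1]
unit clause [-4] forces x4=F; simplify:
  drop 4 from [5, -2, 4] -> [5, -2]
  satisfied 2 clause(s); 4 remain; assigned so far: [1, 4]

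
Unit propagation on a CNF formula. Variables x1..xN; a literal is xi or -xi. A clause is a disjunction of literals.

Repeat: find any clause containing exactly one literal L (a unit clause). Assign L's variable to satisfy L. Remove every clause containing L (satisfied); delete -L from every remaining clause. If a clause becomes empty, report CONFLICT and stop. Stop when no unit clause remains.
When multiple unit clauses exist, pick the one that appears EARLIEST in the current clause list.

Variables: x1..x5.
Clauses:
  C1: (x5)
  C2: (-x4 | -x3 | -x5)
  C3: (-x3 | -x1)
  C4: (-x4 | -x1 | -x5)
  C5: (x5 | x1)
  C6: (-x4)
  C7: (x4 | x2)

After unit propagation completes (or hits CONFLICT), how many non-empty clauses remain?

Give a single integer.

Answer: 1

Derivation:
unit clause [5] forces x5=T; simplify:
  drop -5 from [-4, -3, -5] -> [-4, -3]
  drop -5 from [-4, -1, -5] -> [-4, -1]
  satisfied 2 clause(s); 5 remain; assigned so far: [5]
unit clause [-4] forces x4=F; simplify:
  drop 4 from [4, 2] -> [2]
  satisfied 3 clause(s); 2 remain; assigned so far: [4, 5]
unit clause [2] forces x2=T; simplify:
  satisfied 1 clause(s); 1 remain; assigned so far: [2, 4, 5]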